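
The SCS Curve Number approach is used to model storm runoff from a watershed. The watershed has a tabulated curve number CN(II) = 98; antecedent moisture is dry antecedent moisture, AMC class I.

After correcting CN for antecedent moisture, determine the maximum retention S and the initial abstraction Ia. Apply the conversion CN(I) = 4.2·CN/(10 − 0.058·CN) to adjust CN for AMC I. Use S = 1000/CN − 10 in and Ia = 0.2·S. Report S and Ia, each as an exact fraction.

S = 500/1029 in ≈ 0.486 in; Ia = 100/1029 in ≈ 0.097 in

Adjust CN=98 to AMC I: 4.2·98/(10 − 0.058·98) → (2058/5) ÷ (1079/250) = 102900/1079 ≈ 95.366
Max retention: S = 1000/(102900/1079) − 10 = 500/1029 in (≈ 0.486 in)
Initial abstraction Ia = S/5 = (500/1029)/5 = 100/1029 ≈ 0.097 in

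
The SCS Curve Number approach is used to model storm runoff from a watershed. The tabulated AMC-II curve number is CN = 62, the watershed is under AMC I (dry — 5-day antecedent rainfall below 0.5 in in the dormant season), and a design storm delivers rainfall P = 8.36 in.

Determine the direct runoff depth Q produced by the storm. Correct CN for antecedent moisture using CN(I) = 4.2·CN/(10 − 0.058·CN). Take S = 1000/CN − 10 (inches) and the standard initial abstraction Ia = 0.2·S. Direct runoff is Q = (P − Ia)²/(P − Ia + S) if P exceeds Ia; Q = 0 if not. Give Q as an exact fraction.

CN(I) from CN(II)=62: (4.2·62)/(10 − 0.058·62) = 65100/1601 ≈ 40.662
Retention S: 1000/CN − 10 with CN=40.662 → S = 9500/651 ≈ 14.593 in
Ia = 0.2S: 0.2·14.593 = 2.919 in (exactly 1900/651)
P − Ia = 8.360 − 2.919 = 88559/16275 ≈ 5.441 in (> 0, runoff occurs)
Q: (88559/16275)² ÷ (326059/16275) = 412773499/279295275 in (≈ 1.478 in)

Q = 412773499/279295275 in ≈ 1.478 in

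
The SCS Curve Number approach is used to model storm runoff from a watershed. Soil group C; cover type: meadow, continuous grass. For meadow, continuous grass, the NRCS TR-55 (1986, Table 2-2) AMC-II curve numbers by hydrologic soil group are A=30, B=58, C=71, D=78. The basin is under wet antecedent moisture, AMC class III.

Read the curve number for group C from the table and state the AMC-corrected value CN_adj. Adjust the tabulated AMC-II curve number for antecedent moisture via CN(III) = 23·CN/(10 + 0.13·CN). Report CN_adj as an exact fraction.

NRCS table: meadow, continuous grass, soil group C → CN(II) = 71
Wet (AMC III): CN(III) = 23·71/(10 + 0.13·71) = 1633/(1923/100) = 163300/1923 ≈ 84.919

CN_adj = 163300/1923 ≈ 84.919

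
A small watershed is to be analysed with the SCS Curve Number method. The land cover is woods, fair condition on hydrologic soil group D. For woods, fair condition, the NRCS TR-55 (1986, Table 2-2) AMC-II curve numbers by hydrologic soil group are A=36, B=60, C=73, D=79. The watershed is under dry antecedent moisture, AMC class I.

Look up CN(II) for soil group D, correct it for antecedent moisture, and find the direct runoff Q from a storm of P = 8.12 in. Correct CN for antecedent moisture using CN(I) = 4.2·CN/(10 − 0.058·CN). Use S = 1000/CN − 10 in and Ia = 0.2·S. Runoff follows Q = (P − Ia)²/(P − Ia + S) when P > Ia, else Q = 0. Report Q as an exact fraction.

Q = 183250369/51423075 in ≈ 3.564 in

NRCS table: woods, fair condition, soil group D → CN(II) = 79
Dry (AMC I): CN(I) = 4.2·79/(10 − 0.058·79) = (1659/5)/(2709/500) = 7900/129 ≈ 61.240
Max retention: S = 1000/(7900/129) − 10 = 500/79 in (≈ 6.329 in)
Ia = 0.2·(500/79) = 100/79 in ≈ 1.266 in
P − Ia = 8.120 − 1.266 = 13537/1975 ≈ 6.854 in (> 0, runoff occurs)
Q: (13537/1975)² ÷ (26037/1975) = 183250369/51423075 in (≈ 3.564 in)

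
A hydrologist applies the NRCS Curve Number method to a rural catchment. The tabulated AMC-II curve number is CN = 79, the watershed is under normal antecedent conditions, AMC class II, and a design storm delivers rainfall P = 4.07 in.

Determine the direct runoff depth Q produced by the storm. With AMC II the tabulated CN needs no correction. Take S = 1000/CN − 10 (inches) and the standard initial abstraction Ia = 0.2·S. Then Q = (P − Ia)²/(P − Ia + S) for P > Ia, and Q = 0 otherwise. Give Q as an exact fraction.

Q = 781370209/386728700 in ≈ 2.020 in

CN(II) = 79; AMC II needs no correction.
Retention S: 1000/CN − 10 with CN=79.000 → S = 210/79 ≈ 2.658 in
Ia = 0.2S: 0.2·2.658 = 0.532 in (exactly 42/79)
Since P=4.070 > Ia=0.532: effective rainfall P−Ia = 27953/7900 in
Runoff Q = (P−Ia)²/(P−Ia+S) = (3.538)²/(3.538+2.658) = 781370209/386728700 ≈ 2.020 in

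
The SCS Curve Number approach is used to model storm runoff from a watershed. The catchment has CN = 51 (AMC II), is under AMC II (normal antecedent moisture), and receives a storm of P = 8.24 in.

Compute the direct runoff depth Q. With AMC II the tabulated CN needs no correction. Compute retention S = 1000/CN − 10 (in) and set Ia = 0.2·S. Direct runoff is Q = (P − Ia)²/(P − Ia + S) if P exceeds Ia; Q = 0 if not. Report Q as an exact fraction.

Q = 32449568/12945075 in ≈ 2.507 in

Average conditions: CN = 51 (no AMC adjustment).
Retention S: 1000/CN − 10 with CN=51.000 → S = 490/51 ≈ 9.608 in
Initial abstraction Ia = S/5 = (490/51)/5 = 98/51 ≈ 1.922 in
Excess rainfall: 8.240 − 1.922 = 6.318 in; P > Ia so Q > 0
Runoff Q = (P−Ia)²/(P−Ia+S) = (6.318)²/(6.318+9.608) = 32449568/12945075 ≈ 2.507 in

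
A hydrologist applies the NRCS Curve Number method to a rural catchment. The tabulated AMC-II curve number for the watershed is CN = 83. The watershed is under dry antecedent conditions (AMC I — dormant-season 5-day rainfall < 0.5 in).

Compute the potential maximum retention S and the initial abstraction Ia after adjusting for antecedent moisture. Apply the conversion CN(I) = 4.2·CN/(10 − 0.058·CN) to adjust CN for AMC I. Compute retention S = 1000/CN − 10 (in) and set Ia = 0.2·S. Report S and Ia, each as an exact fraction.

CN(I) from CN(II)=83: (4.2·83)/(10 − 0.058·83) = 174300/2593 ≈ 67.219
Retention S: 1000/CN − 10 with CN=67.219 → S = 8500/1743 ≈ 4.877 in
Ia = 0.2S: 0.2·4.877 = 0.975 in (exactly 1700/1743)

S = 8500/1743 in ≈ 4.877 in; Ia = 1700/1743 in ≈ 0.975 in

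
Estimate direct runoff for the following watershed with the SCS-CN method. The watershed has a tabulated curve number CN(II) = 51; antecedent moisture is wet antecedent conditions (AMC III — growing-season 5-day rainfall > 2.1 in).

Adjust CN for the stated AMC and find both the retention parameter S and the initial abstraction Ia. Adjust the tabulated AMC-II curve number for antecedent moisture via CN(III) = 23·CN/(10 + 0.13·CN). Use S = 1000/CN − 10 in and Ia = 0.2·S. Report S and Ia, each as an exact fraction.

Adjust CN=51 to AMC III: 23·51/(10 + 0.13·51) → 1173 ÷ (1663/100) = 117300/1663 ≈ 70.535
Retention S: 1000/CN − 10 with CN=70.535 → S = 4900/1173 ≈ 4.177 in
Ia = 0.2·(4900/1173) = 980/1173 in ≈ 0.835 in

S = 4900/1173 in ≈ 4.177 in; Ia = 980/1173 in ≈ 0.835 in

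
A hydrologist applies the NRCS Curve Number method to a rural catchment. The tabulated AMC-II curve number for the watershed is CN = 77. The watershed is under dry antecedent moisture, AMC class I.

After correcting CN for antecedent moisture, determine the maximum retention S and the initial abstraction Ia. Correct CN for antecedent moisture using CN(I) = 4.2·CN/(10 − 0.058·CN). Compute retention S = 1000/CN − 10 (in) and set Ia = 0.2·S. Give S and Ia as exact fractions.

CN(I) from CN(II)=77: (4.2·77)/(10 − 0.058·77) = 161700/2767 ≈ 58.439
Retention S: 1000/CN − 10 with CN=58.439 → S = 11500/1617 ≈ 7.112 in
Ia = 0.2S: 0.2·7.112 = 1.422 in (exactly 2300/1617)

S = 11500/1617 in ≈ 7.112 in; Ia = 2300/1617 in ≈ 1.422 in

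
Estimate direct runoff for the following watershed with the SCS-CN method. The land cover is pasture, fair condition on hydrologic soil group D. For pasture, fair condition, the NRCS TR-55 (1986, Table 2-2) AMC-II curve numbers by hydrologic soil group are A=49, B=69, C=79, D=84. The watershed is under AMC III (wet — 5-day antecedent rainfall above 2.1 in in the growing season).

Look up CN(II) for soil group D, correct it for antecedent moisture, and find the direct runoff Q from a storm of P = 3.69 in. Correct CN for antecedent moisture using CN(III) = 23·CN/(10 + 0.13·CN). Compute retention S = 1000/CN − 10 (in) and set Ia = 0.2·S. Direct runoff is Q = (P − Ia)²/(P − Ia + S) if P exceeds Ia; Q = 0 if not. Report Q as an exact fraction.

NRCS table: pasture, fair condition, soil group D → CN(II) = 84
Adjust CN=84 to AMC III: 23·84/(10 + 0.13·84) → 1932 ÷ (523/25) = 48300/523 ≈ 92.352
S = 1000/(48300/523) − 10 = 400/483 in ≈ 0.828 in
Initial abstraction Ia = S/5 = (400/483)/5 = 80/483 ≈ 0.166 in
P − Ia = 3.690 − 0.166 = 170227/48300 ≈ 3.524 in (> 0, runoff occurs)
Runoff Q = (P−Ia)²/(P−Ia+S) = (3.524)²/(3.524+0.828) = 28977231529/10153964100 ≈ 2.854 in

Q = 28977231529/10153964100 in ≈ 2.854 in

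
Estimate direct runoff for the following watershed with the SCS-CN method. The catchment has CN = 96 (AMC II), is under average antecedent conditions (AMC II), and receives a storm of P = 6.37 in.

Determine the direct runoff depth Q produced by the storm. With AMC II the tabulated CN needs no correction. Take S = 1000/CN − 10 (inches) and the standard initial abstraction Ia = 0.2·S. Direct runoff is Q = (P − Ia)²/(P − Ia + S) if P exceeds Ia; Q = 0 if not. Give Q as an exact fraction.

Q = 889249/150825 in ≈ 5.896 in

Average conditions: CN = 96 (no AMC adjustment).
S = 1000/96 − 10 = 5/12 in ≈ 0.417 in
Ia = 0.2S: 0.2·0.417 = 0.083 in (exactly 1/12)
Since P=6.370 > Ia=0.083: effective rainfall P−Ia = 943/150 in
Q: (943/150)² ÷ (2011/300) = 889249/150825 in (≈ 5.896 in)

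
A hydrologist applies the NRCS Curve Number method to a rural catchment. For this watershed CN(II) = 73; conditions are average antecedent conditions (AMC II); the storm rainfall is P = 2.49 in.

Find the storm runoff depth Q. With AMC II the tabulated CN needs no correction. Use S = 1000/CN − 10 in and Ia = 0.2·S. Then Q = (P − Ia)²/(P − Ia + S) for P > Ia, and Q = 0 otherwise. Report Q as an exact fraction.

CN(II) = 73; AMC II needs no correction.
S = 1000/73 − 10 = 270/73 in ≈ 3.699 in
Ia = 0.2·(270/73) = 54/73 in ≈ 0.740 in
Since P=2.490 > Ia=0.740: effective rainfall P−Ia = 12777/7300 in
Q = (12777/7300)²/((12777/7300) + 270/73) = (163251729/53290000)/(39777/7300) = 54417243/96790700 in ≈ 0.562 in

Q = 54417243/96790700 in ≈ 0.562 in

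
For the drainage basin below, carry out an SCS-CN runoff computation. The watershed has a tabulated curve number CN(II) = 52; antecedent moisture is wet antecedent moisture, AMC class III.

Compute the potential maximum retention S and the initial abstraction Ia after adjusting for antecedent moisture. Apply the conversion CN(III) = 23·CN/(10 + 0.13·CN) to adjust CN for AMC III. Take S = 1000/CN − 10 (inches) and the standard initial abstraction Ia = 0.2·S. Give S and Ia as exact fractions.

Adjust CN=52 to AMC III: 23·52/(10 + 0.13·52) → 1196 ÷ (419/25) = 29900/419 ≈ 71.360
Max retention: S = 1000/(29900/419) − 10 = 1200/299 in (≈ 4.013 in)
Ia = 0.2S: 0.2·4.013 = 0.803 in (exactly 240/299)

S = 1200/299 in ≈ 4.013 in; Ia = 240/299 in ≈ 0.803 in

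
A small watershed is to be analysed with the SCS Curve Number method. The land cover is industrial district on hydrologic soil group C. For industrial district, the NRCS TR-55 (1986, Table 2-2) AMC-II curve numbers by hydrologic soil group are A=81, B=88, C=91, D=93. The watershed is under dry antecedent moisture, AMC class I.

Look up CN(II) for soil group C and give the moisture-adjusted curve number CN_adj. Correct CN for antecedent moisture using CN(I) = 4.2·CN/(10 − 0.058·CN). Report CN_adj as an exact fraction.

CN_adj = 63700/787 ≈ 80.940

NRCS table: industrial district, soil group C → CN(II) = 91
Dry (AMC I): CN(I) = 4.2·91/(10 − 0.058·91) = (1911/5)/(2361/500) = 63700/787 ≈ 80.940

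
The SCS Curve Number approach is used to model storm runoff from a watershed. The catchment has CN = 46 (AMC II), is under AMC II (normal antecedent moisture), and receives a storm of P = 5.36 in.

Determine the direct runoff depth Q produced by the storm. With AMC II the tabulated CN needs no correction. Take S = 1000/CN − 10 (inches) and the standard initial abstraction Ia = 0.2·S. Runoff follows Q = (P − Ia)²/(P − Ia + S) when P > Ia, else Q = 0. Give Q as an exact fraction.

Q = 1499912/2438575 in ≈ 0.615 in

CN(II) = 46; AMC II needs no correction.
Retention S: 1000/CN − 10 with CN=46.000 → S = 270/23 ≈ 11.739 in
Ia = 0.2·(270/23) = 54/23 in ≈ 2.348 in
P − Ia = 5.360 − 2.348 = 1732/575 ≈ 3.012 in (> 0, runoff occurs)
Runoff Q = (P−Ia)²/(P−Ia+S) = (3.012)²/(3.012+11.739) = 1499912/2438575 ≈ 0.615 in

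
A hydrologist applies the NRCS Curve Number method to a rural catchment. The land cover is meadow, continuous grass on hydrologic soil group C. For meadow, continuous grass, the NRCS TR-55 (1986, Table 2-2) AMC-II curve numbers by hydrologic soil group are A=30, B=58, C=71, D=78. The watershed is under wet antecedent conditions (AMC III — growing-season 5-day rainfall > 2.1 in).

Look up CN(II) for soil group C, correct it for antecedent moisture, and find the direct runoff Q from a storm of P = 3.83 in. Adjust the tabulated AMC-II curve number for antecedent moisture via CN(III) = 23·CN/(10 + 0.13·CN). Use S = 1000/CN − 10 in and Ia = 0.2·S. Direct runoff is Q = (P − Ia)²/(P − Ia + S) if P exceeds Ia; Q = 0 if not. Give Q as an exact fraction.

Q = 321987018721/140019788700 in ≈ 2.300 in

NRCS table: meadow, continuous grass, soil group C → CN(II) = 71
Adjust CN=71 to AMC III: 23·71/(10 + 0.13·71) → 1633 ÷ (1923/100) = 163300/1923 ≈ 84.919
Max retention: S = 1000/(163300/1923) − 10 = 2900/1633 in (≈ 1.776 in)
Ia = 0.2S: 0.2·1.776 = 0.355 in (exactly 580/1633)
P − Ia = 3.830 − 0.355 = 567439/163300 ≈ 3.475 in (> 0, runoff occurs)
Q: (567439/163300)² ÷ (857439/163300) = 321987018721/140019788700 in (≈ 2.300 in)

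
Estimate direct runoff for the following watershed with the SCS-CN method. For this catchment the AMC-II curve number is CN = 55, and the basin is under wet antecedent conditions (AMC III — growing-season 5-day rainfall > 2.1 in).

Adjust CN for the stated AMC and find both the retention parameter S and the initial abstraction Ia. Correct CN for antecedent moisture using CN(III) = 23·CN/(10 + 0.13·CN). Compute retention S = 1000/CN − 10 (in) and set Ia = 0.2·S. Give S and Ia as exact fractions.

Adjust CN=55 to AMC III: 23·55/(10 + 0.13·55) → 1265 ÷ (343/20) = 25300/343 ≈ 73.761
Max retention: S = 1000/(25300/343) − 10 = 900/253 in (≈ 3.557 in)
Ia = 0.2·(900/253) = 180/253 in ≈ 0.711 in

S = 900/253 in ≈ 3.557 in; Ia = 180/253 in ≈ 0.711 in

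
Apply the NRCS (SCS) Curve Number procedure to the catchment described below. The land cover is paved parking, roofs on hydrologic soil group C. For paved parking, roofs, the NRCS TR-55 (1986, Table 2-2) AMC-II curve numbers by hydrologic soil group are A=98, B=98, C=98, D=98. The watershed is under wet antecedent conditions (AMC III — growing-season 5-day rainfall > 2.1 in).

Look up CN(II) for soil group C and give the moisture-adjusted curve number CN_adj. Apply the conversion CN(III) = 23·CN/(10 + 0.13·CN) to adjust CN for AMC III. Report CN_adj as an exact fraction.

CN_adj = 112700/1137 ≈ 99.120

NRCS table: paved parking, roofs, soil group C → CN(II) = 98
Adjust CN=98 to AMC III: 23·98/(10 + 0.13·98) → 2254 ÷ (1137/50) = 112700/1137 ≈ 99.120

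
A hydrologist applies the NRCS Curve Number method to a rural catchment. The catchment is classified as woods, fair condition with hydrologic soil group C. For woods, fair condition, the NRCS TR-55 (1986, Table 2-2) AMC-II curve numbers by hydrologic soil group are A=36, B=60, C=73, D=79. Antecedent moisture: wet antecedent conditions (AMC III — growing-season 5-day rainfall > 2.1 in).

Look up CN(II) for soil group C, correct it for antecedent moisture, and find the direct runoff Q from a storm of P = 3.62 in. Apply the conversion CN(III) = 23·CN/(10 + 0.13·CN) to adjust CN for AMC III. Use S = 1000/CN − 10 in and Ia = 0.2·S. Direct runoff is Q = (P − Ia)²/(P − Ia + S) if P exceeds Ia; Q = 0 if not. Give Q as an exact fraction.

NRCS table: woods, fair condition, soil group C → CN(II) = 73
Wet (AMC III): CN(III) = 23·73/(10 + 0.13·73) = 1679/(1949/100) = 167900/1949 ≈ 86.147
Retention S: 1000/CN − 10 with CN=86.147 → S = 2700/1679 ≈ 1.608 in
Ia = 0.2S: 0.2·1.608 = 0.322 in (exactly 540/1679)
P − Ia = 3.620 − 0.322 = 276899/83950 ≈ 3.298 in (> 0, runoff occurs)
Q = (276899/83950)²/((276899/83950) + 2700/1679) = (76673056201/7047602500)/(411899/83950) = 76673056201/34578921050 in ≈ 2.217 in

Q = 76673056201/34578921050 in ≈ 2.217 in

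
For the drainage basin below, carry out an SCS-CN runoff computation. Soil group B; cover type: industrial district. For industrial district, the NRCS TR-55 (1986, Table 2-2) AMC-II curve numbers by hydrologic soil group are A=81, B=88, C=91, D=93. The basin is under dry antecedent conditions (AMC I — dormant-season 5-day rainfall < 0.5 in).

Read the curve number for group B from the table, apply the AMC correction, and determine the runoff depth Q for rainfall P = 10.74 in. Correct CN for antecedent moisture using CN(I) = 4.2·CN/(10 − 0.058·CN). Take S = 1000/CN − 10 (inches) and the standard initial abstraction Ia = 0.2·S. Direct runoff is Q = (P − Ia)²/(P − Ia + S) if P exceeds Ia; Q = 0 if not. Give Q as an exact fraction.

Q = 1509244801/197693650 in ≈ 7.634 in

NRCS table: industrial district, soil group B → CN(II) = 88
CN(I) from CN(II)=88: (4.2·88)/(10 − 0.058·88) = 3850/51 ≈ 75.490
Retention S: 1000/CN − 10 with CN=75.490 → S = 250/77 ≈ 3.247 in
Ia = 0.2·(250/77) = 50/77 in ≈ 0.649 in
Excess rainfall: 10.740 − 0.649 = 10.091 in; P > Ia so Q > 0
Q = (38849/3850)²/((38849/3850) + 250/77) = (1509244801/14822500)/(51349/3850) = 1509244801/197693650 in ≈ 7.634 in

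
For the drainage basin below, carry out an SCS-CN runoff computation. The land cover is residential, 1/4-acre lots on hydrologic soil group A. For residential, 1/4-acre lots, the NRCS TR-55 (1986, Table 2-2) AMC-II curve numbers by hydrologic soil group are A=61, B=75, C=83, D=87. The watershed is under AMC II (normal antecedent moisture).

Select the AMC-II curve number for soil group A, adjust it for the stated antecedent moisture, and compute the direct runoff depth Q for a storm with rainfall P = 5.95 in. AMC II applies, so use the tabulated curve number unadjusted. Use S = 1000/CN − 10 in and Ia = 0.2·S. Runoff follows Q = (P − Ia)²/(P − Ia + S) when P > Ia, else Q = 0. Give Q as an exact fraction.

Q = 32478601/16468780 in ≈ 1.972 in

NRCS table: residential, 1/4-acre lots, soil group A → CN(II) = 61
CN(II) = 61; AMC II needs no correction.
Max retention: S = 1000/61 − 10 = 390/61 in (≈ 6.393 in)
Ia = 0.2S: 0.2·6.393 = 1.279 in (exactly 78/61)
Excess rainfall: 5.950 − 1.279 = 4.671 in; P > Ia so Q > 0
Q: (5699/1220)² ÷ (13499/1220) = 32478601/16468780 in (≈ 1.972 in)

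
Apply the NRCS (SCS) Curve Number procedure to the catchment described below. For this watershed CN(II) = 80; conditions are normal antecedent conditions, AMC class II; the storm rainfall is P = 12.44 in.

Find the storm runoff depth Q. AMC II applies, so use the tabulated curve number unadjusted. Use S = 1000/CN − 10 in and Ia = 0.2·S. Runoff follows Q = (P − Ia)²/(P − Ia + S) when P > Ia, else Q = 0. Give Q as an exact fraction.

Q = 356409/36100 in ≈ 9.873 in

Average conditions: CN = 80 (no AMC adjustment).
Retention S: 1000/CN − 10 with CN=80.000 → S = 5/2 ≈ 2.500 in
Initial abstraction Ia = S/5 = (5/2)/5 = 1/2 ≈ 0.500 in
Excess rainfall: 12.440 − 0.500 = 11.940 in; P > Ia so Q > 0
Q = (597/50)²/((597/50) + 5/2) = (356409/2500)/(361/25) = 356409/36100 in ≈ 9.873 in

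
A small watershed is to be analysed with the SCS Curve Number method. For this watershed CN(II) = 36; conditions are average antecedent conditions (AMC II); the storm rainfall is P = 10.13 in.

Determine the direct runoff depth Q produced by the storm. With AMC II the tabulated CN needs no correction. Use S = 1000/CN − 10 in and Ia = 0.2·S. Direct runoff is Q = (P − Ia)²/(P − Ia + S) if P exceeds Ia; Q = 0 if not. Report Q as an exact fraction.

Q = 35010889/19725300 in ≈ 1.775 in

Average conditions: CN = 36 (no AMC adjustment).
S = 1000/36 − 10 = 160/9 in ≈ 17.778 in
Ia = 0.2·(160/9) = 32/9 in ≈ 3.556 in
Since P=10.130 > Ia=3.556: effective rainfall P−Ia = 5917/900 in
Q = (5917/900)²/((5917/900) + 160/9) = (35010889/810000)/(21917/900) = 35010889/19725300 in ≈ 1.775 in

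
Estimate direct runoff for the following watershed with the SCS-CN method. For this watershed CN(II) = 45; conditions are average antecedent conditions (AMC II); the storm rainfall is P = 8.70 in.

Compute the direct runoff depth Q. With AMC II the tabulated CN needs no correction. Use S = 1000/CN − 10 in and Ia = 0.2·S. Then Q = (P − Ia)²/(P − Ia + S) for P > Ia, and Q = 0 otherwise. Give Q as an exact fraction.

AMC II — tabulated CN = 45 applies directly.
S = 1000/45 − 10 = 110/9 in ≈ 12.222 in
Initial abstraction Ia = S/5 = (110/9)/5 = 22/9 ≈ 2.444 in
Since P=8.700 > Ia=2.444: effective rainfall P−Ia = 563/90 in
Runoff Q = (P−Ia)²/(P−Ia+S) = (6.256)²/(6.256+12.222) = 316969/149670 ≈ 2.118 in

Q = 316969/149670 in ≈ 2.118 in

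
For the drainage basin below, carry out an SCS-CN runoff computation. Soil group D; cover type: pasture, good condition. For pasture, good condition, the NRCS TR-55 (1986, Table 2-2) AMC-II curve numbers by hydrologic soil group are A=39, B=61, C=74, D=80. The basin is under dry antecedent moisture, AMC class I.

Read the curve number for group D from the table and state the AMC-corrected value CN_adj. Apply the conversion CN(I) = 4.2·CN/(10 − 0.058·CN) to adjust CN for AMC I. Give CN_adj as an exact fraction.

NRCS table: pasture, good condition, soil group D → CN(II) = 80
CN(I) from CN(II)=80: (4.2·80)/(10 − 0.058·80) = 4200/67 ≈ 62.687

CN_adj = 4200/67 ≈ 62.687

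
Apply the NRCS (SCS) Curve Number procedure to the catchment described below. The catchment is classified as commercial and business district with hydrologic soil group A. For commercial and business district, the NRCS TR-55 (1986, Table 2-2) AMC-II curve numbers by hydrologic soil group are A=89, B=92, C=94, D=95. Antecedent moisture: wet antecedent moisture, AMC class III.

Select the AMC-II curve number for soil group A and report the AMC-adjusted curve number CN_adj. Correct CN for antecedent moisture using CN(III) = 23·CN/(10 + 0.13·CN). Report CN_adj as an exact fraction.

NRCS table: commercial and business district, soil group A → CN(II) = 89
Wet (AMC III): CN(III) = 23·89/(10 + 0.13·89) = 2047/(2157/100) = 204700/2157 ≈ 94.900

CN_adj = 204700/2157 ≈ 94.900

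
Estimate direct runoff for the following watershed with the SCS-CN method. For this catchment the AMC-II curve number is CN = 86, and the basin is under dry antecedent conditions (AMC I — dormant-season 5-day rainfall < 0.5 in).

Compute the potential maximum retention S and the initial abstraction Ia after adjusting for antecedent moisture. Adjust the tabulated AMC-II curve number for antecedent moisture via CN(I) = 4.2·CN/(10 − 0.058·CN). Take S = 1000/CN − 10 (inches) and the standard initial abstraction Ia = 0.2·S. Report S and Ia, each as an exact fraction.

CN(I) from CN(II)=86: (4.2·86)/(10 − 0.058·86) = 12900/179 ≈ 72.067
Retention S: 1000/CN − 10 with CN=72.067 → S = 500/129 ≈ 3.876 in
Ia = 0.2S: 0.2·3.876 = 0.775 in (exactly 100/129)

S = 500/129 in ≈ 3.876 in; Ia = 100/129 in ≈ 0.775 in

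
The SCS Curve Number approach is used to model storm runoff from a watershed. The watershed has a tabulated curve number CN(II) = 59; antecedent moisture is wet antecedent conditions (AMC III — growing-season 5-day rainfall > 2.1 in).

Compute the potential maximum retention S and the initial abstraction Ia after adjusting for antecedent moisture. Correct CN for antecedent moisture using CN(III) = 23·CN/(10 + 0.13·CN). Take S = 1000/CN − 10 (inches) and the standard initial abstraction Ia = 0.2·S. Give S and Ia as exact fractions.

CN(III) from CN(II)=59: (23·59)/(10 + 0.13·59) = 135700/1767 ≈ 76.797
Max retention: S = 1000/(135700/1767) − 10 = 4100/1357 in (≈ 3.021 in)
Initial abstraction Ia = S/5 = (4100/1357)/5 = 820/1357 ≈ 0.604 in

S = 4100/1357 in ≈ 3.021 in; Ia = 820/1357 in ≈ 0.604 in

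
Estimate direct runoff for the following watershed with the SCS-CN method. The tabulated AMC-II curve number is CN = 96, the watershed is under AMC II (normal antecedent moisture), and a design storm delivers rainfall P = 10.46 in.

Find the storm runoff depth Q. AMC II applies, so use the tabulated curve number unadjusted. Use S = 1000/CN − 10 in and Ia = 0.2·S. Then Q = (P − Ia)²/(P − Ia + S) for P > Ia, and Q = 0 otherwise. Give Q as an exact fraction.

AMC II — tabulated CN = 96 applies directly.
Retention S: 1000/CN − 10 with CN=96.000 → S = 5/12 ≈ 0.417 in
Ia = 0.2·(5/12) = 1/12 in ≈ 0.083 in
Excess rainfall: 10.460 − 0.083 = 10.377 in; P > Ia so Q > 0
Q: (3113/300)² ÷ (1619/150) = 9690769/971400 in (≈ 9.976 in)

Q = 9690769/971400 in ≈ 9.976 in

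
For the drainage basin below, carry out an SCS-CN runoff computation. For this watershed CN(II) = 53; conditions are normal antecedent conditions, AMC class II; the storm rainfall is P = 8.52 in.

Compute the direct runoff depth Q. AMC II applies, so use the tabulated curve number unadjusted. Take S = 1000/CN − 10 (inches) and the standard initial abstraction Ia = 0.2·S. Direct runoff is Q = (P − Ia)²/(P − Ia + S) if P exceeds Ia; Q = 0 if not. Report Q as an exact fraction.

Average conditions: CN = 53 (no AMC adjustment).
Max retention: S = 1000/53 − 10 = 470/53 in (≈ 8.868 in)
Ia = 0.2·(470/53) = 94/53 in ≈ 1.774 in
Since P=8.520 > Ia=1.774: effective rainfall P−Ia = 8939/1325 in
Runoff Q = (P−Ia)²/(P−Ia+S) = (6.746)²/(6.746+8.868) = 79905721/27412925 ≈ 2.915 in

Q = 79905721/27412925 in ≈ 2.915 in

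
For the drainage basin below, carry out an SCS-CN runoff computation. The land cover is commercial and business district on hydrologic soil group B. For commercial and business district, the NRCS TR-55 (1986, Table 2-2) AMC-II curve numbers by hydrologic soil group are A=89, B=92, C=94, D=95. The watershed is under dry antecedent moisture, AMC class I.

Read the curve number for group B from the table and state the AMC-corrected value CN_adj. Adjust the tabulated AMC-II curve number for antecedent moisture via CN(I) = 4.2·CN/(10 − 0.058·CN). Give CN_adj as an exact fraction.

NRCS table: commercial and business district, soil group B → CN(II) = 92
Adjust CN=92 to AMC I: 4.2·92/(10 − 0.058·92) → (1932/5) ÷ (583/125) = 48300/583 ≈ 82.847

CN_adj = 48300/583 ≈ 82.847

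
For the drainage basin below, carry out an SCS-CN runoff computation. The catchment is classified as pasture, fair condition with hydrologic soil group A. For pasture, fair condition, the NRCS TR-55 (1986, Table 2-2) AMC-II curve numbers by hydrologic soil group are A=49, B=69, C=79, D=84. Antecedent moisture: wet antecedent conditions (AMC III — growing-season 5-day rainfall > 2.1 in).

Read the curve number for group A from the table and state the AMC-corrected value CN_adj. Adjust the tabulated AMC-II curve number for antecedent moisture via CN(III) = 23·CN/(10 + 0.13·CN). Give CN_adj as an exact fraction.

CN_adj = 112700/1637 ≈ 68.845

NRCS table: pasture, fair condition, soil group A → CN(II) = 49
Wet (AMC III): CN(III) = 23·49/(10 + 0.13·49) = 1127/(1637/100) = 112700/1637 ≈ 68.845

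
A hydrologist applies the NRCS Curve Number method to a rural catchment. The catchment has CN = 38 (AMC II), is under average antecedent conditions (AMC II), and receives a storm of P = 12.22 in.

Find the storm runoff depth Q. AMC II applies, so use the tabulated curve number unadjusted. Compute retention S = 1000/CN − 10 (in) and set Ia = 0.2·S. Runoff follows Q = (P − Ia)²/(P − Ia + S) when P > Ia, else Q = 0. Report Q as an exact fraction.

CN(II) = 38; AMC II needs no correction.
S = 1000/38 − 10 = 310/19 in ≈ 16.316 in
Ia = 0.2S: 0.2·16.316 = 3.263 in (exactly 62/19)
Excess rainfall: 12.220 − 3.263 = 8.957 in; P > Ia so Q > 0
Q: (8509/950)² ÷ (24009/950) = 72403081/22808550 in (≈ 3.174 in)

Q = 72403081/22808550 in ≈ 3.174 in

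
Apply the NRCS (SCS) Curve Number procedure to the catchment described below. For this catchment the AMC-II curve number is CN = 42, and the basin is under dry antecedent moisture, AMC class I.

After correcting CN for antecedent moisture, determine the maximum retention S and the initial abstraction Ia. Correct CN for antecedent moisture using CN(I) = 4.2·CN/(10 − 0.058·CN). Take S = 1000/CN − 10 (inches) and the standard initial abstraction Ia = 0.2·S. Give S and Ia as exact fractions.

S = 14500/441 in ≈ 32.880 in; Ia = 2900/441 in ≈ 6.576 in

Dry (AMC I): CN(I) = 4.2·42/(10 − 0.058·42) = (882/5)/(1891/250) = 44100/1891 ≈ 23.321
S = 1000/(44100/1891) − 10 = 14500/441 in ≈ 32.880 in
Initial abstraction Ia = S/5 = (14500/441)/5 = 2900/441 ≈ 6.576 in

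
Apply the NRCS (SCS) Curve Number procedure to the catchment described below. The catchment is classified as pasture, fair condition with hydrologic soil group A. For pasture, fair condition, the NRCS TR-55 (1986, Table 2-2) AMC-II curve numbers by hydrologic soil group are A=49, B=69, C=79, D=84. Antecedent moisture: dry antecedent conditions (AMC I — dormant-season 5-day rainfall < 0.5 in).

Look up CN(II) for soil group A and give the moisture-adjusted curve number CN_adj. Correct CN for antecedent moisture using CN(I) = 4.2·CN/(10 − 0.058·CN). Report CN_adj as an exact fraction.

CN_adj = 34300/1193 ≈ 28.751

NRCS table: pasture, fair condition, soil group A → CN(II) = 49
Adjust CN=49 to AMC I: 4.2·49/(10 − 0.058·49) → (1029/5) ÷ (3579/500) = 34300/1193 ≈ 28.751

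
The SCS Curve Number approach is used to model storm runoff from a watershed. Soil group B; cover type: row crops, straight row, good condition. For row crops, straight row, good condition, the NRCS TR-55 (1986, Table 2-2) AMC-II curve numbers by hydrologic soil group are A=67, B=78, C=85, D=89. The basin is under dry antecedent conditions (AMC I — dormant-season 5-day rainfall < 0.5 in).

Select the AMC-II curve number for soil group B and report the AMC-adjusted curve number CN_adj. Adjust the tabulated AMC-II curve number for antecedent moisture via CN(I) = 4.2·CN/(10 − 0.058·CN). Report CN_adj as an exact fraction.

CN_adj = 81900/1369 ≈ 59.825

NRCS table: row crops, straight row, good condition, soil group B → CN(II) = 78
CN(I) from CN(II)=78: (4.2·78)/(10 − 0.058·78) = 81900/1369 ≈ 59.825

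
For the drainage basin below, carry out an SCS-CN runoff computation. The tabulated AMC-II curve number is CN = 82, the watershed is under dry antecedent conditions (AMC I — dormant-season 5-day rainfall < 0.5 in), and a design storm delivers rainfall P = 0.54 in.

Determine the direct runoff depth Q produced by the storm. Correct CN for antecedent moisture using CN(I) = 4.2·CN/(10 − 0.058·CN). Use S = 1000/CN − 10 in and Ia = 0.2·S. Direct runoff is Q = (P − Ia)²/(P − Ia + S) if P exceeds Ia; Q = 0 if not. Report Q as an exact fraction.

Q = 0 in ≈ 0.000 in

Dry (AMC I): CN(I) = 4.2·82/(10 − 0.058·82) = (1722/5)/(1311/250) = 28700/437 ≈ 65.675
Retention S: 1000/CN − 10 with CN=65.675 → S = 1500/287 ≈ 5.226 in
Ia = 0.2·(1500/287) = 300/287 in ≈ 1.045 in
P = 0.540 ≤ Ia = 1.045 in: entire storm abstracted, Q = 0.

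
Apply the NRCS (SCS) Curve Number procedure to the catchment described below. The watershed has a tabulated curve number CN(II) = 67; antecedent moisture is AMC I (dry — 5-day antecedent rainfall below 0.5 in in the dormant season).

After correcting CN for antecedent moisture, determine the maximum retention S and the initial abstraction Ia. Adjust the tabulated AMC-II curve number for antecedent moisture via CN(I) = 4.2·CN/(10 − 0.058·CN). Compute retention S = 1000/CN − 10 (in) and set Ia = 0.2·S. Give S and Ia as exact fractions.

Adjust CN=67 to AMC I: 4.2·67/(10 − 0.058·67) → (1407/5) ÷ (3057/500) = 46900/1019 ≈ 46.026
Retention S: 1000/CN − 10 with CN=46.026 → S = 5500/469 ≈ 11.727 in
Ia = 0.2S: 0.2·11.727 = 2.345 in (exactly 1100/469)

S = 5500/469 in ≈ 11.727 in; Ia = 1100/469 in ≈ 2.345 in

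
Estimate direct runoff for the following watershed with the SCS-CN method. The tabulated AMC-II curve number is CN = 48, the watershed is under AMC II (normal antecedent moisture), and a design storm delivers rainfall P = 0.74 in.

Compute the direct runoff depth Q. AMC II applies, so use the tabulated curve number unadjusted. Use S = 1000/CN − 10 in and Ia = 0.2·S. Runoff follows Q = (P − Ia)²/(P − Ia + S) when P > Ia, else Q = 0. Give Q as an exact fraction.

CN(II) = 48; AMC II needs no correction.
S = 1000/48 − 10 = 65/6 in ≈ 10.833 in
Ia = 0.2·(65/6) = 13/6 in ≈ 2.167 in
P = 0.740 ≤ Ia = 2.167 in: entire storm abstracted, Q = 0.

Q = 0 in ≈ 0.000 in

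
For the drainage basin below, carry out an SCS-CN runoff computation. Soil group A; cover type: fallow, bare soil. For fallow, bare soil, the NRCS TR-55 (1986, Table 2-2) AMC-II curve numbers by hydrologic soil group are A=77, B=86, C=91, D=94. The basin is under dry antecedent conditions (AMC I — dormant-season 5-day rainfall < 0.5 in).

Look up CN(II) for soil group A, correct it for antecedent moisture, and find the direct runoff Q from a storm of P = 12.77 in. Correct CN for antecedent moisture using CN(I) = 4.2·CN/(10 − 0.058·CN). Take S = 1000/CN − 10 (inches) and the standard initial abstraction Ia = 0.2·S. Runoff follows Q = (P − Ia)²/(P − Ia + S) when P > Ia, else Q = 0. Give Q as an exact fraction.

NRCS table: fallow, bare soil, soil group A → CN(II) = 77
CN(I) from CN(II)=77: (4.2·77)/(10 − 0.058·77) = 161700/2767 ≈ 58.439
Retention S: 1000/CN − 10 with CN=58.439 → S = 11500/1617 ≈ 7.112 in
Ia = 0.2S: 0.2·7.112 = 1.422 in (exactly 2300/1617)
P − Ia = 12.770 − 1.422 = 1834909/161700 ≈ 11.348 in (> 0, runoff occurs)
Q = (1834909/161700)²/((1834909/161700) + 11500/1617) = (3366891038281/26146890000)/(2984909/161700) = 3366891038281/482659785300 in ≈ 6.976 in

Q = 3366891038281/482659785300 in ≈ 6.976 in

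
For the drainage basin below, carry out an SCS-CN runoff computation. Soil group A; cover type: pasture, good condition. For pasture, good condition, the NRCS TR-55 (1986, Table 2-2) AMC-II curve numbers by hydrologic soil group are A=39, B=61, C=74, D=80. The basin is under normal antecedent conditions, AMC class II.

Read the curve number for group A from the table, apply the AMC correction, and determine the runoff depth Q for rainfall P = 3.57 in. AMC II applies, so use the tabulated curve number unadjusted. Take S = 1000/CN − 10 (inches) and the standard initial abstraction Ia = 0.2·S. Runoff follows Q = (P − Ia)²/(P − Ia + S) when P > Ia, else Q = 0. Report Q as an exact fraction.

NRCS table: pasture, good condition, soil group A → CN(II) = 39
AMC II — tabulated CN = 39 applies directly.
S = 1000/39 − 10 = 610/39 in ≈ 15.641 in
Ia = 0.2S: 0.2·15.641 = 3.128 in (exactly 122/39)
P − Ia = 3.570 − 3.128 = 1723/3900 ≈ 0.442 in (> 0, runoff occurs)
Q = (1723/3900)²/((1723/3900) + 610/39) = (2968729/15210000)/(62723/3900) = 2968729/244619700 in ≈ 0.012 in

Q = 2968729/244619700 in ≈ 0.012 in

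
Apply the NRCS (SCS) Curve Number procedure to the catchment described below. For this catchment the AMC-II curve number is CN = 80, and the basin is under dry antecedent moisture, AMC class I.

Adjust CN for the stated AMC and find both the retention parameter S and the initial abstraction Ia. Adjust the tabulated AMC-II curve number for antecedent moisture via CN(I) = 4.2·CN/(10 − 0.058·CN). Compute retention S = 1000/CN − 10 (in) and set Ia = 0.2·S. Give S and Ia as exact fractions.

CN(I) from CN(II)=80: (4.2·80)/(10 − 0.058·80) = 4200/67 ≈ 62.687
S = 1000/(4200/67) − 10 = 125/21 in ≈ 5.952 in
Ia = 0.2S: 0.2·5.952 = 1.190 in (exactly 25/21)

S = 125/21 in ≈ 5.952 in; Ia = 25/21 in ≈ 1.190 in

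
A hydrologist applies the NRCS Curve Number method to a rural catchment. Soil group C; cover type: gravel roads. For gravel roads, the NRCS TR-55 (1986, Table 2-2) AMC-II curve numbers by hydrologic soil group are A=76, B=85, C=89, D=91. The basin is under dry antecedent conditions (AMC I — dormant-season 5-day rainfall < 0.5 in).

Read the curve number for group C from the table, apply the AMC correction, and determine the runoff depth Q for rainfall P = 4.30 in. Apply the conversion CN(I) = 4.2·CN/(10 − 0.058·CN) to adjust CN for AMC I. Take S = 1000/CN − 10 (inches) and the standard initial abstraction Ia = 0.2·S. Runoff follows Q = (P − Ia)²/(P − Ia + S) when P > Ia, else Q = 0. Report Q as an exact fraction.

NRCS table: gravel roads, soil group C → CN(II) = 89
Adjust CN=89 to AMC I: 4.2·89/(10 − 0.058·89) → (1869/5) ÷ (2419/500) = 186900/2419 ≈ 77.263
Retention S: 1000/CN − 10 with CN=77.263 → S = 5500/1869 ≈ 2.943 in
Initial abstraction Ia = S/5 = (5500/1869)/5 = 1100/1869 ≈ 0.589 in
Excess rainfall: 4.300 − 0.589 = 3.711 in; P > Ia so Q > 0
Q = (69367/18690)²/((69367/18690) + 5500/1869) = (4811780689/349316100)/(124367/18690) = 4811780689/2324419230 in ≈ 2.070 in

Q = 4811780689/2324419230 in ≈ 2.070 in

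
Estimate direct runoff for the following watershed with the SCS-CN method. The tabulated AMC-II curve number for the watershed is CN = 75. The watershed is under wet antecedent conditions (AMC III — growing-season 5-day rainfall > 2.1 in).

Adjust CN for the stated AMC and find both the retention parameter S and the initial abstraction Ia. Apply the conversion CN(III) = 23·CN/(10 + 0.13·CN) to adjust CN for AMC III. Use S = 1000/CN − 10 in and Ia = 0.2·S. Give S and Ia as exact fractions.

Adjust CN=75 to AMC III: 23·75/(10 + 0.13·75) → 1725 ÷ (79/4) = 6900/79 ≈ 87.342
Max retention: S = 1000/(6900/79) − 10 = 100/69 in (≈ 1.449 in)
Ia = 0.2S: 0.2·1.449 = 0.290 in (exactly 20/69)

S = 100/69 in ≈ 1.449 in; Ia = 20/69 in ≈ 0.290 in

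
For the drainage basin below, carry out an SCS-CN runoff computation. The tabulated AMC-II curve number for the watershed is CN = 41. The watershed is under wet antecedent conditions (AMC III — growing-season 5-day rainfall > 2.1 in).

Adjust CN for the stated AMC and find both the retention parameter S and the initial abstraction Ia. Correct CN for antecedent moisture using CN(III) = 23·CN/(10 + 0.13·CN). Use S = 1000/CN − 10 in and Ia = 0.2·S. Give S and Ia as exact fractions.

S = 5900/943 in ≈ 6.257 in; Ia = 1180/943 in ≈ 1.251 in

Adjust CN=41 to AMC III: 23·41/(10 + 0.13·41) → 943 ÷ (1533/100) = 94300/1533 ≈ 61.513
S = 1000/(94300/1533) − 10 = 5900/943 in ≈ 6.257 in
Ia = 0.2S: 0.2·6.257 = 1.251 in (exactly 1180/943)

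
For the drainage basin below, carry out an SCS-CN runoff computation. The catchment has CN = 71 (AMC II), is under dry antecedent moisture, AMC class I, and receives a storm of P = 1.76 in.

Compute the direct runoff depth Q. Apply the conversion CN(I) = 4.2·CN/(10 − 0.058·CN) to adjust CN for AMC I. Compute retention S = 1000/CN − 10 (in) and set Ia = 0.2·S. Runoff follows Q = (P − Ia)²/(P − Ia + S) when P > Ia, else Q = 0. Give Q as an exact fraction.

Q = 0 in ≈ 0.000 in

Adjust CN=71 to AMC I: 4.2·71/(10 − 0.058·71) → (1491/5) ÷ (2941/500) = 149100/2941 ≈ 50.697
Retention S: 1000/CN − 10 with CN=50.697 → S = 14500/1491 ≈ 9.725 in
Ia = 0.2S: 0.2·9.725 = 1.945 in (exactly 2900/1491)
P = 1.760 ≤ Ia = 1.945 in: entire storm abstracted, Q = 0.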